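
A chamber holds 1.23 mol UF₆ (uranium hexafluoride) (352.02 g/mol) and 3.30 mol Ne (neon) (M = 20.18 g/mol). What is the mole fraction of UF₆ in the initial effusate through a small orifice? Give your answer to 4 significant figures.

0.08193

Rate_i ∝ x_i/√M_i (Graham's law weighted by mole fraction), so the effusate composition follows n_i/√M_i.
Mole fraction of UF₆ in the effusate = (n_UF₆/√M_UF₆) / (n_UF₆/√M_UF₆ + n_Ne/√M_Ne)
= (1.23/√352.02) / (1.23/√352.02 + 3.30/√20.18) = 0.06556/(0.06556 + 0.7346) = 0.08193.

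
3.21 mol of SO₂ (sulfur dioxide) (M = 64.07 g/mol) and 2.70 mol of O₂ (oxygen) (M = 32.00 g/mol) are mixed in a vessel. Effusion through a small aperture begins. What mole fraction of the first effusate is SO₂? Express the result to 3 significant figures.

Each component's effusion rate ∝ (its partial pressure)·(1/√M) ∝ n_i/√M_i.
So x_SO₂ in the escaping gas = (n_SO₂/√M_SO₂) / Σ(n_i/√M_i)
= (3.21/√64.07) / (3.21/√64.07 + 2.70/√32.00) = 0.4010/(0.4010 + 0.4773) = 0.457.

0.457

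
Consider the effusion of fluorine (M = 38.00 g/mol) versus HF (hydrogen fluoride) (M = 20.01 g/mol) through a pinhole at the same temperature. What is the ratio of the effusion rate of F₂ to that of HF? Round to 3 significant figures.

By Graham's law, rate_F₂/rate_HF = √(M_HF/M_F₂) = √(20.01/38.00) = √0.5266 = 0.726.

0.726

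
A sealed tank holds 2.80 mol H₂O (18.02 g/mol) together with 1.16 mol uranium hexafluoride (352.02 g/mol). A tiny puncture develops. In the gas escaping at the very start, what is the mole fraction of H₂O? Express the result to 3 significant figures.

0.914

Rate_i ∝ x_i/√M_i (Graham's law weighted by mole fraction), so the effusate composition follows n_i/√M_i.
So x_H₂O in the escaping gas = (n_H₂O/√M_H₂O) / Σ(n_i/√M_i)
= (2.80/√18.02) / (2.80/√18.02 + 1.16/√352.02) = 0.6596/(0.6596 + 0.06183) = 0.914.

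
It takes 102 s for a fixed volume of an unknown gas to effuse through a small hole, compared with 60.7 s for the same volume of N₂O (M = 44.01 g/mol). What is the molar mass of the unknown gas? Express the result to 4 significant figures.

124.3 g/mol

From Graham's law, t_X/t_N₂O = √(M_X/M_N₂O).
102/60.7 = 1.680 = √(M_X/44.01)
M_X = 44.01 × 1.680² = 44.01 × 2.824 = 124.3 g/mol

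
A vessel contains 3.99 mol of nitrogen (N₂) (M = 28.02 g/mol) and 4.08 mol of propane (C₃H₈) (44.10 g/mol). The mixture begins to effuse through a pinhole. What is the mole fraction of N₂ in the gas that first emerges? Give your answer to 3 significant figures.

The effusion rate of species i is ∝ p_i/√M_i ∝ n_i/√M_i.
x_N₂(eff) = (n_N₂/√M_N₂) / (n_N₂/√M_N₂ + n_C₃H₈/√M_C₃H₈)
= (3.99/√28.02) / (3.99/√28.02 + 4.08/√44.10) = 0.7538/(0.7538 + 0.6144) = 0.551.

0.551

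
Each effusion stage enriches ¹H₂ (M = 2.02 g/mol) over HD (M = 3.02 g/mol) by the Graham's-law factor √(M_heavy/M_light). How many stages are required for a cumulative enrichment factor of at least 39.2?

19

With α = √(3.02/2.02) per stage, ln α = ½ ln(1.49505) = 0.2011.
Need α^N ≥ 39.2 ⇒ N ≥ ln(39.2) / ln α = 3.669 / 0.2011 = 18.24.
Minimum whole number of stages: N = 19.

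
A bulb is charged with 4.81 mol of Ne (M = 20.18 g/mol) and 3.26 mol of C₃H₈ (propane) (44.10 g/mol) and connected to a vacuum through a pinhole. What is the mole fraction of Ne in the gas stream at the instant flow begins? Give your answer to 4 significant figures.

0.6856

Rate_i ∝ x_i/√M_i (Graham's law weighted by mole fraction), so the effusate composition follows n_i/√M_i.
So x_Ne in the escaping gas = (n_Ne/√M_Ne) / Σ(n_i/√M_i)
= (4.81/√20.18) / (4.81/√20.18 + 3.26/√44.10) = 1.071/(1.071 + 0.4909) = 0.6856.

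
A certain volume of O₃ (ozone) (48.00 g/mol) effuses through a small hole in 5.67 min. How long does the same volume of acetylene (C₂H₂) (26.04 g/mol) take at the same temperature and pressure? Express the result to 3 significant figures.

Since effusion rate ∝ 1/√M, t_C₂H₂/t_O₃ = √(M_C₂H₂/M_O₃) = √(26.04/48.00) = √0.5425 = 0.7365.
So the time for C₂H₂ is 5.67 × 0.7365 = 4.18 min.

4.18 min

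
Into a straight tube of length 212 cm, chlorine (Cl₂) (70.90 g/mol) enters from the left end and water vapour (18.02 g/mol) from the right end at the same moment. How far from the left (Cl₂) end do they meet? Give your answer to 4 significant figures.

71.06 cm

Graham's law gives d_Cl₂/d_H₂O = rate_Cl₂/rate_H₂O = √(M_H₂O/M_Cl₂) = √(18.02/70.90) = 0.5041.
With d_Cl₂ + d_H₂O = 212 cm, d_H₂O = 212/(1 + 0.5041) = 140.9 cm.
d_Cl₂ = 212 − 140.9 = 71.06 cm.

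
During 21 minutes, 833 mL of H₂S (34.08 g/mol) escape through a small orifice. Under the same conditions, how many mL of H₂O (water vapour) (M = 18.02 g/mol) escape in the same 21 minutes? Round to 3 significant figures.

1150 mL

From Graham's law, rate_H₂O/rate_H₂S = √(M_H₂S/M_H₂O) = √(34.08/18.02) = √1.891 = 1.375.
So the volume for H₂O is 833 × 1.375 = 1150 mL.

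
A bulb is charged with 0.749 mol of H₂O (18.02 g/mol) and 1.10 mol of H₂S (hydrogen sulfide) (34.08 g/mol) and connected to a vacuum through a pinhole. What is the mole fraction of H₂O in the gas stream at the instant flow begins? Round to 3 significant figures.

Each component's effusion rate ∝ (its partial pressure)·(1/√M) ∝ n_i/√M_i.
x_H₂O(eff) = (n_H₂O/√M_H₂O) / (n_H₂O/√M_H₂O + n_H₂S/√M_H₂S)
= (0.749/√18.02) / (0.749/√18.02 + 1.10/√34.08) = 0.1764/(0.1764 + 0.1884) = 0.484.

0.484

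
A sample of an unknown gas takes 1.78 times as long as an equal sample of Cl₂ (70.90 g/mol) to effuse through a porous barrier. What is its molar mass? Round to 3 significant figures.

225 g/mol

Graham's law gives t_X/t_Cl₂ = √(M_X/M_Cl₂).
1.78 = √(M_X/70.90)
M_X = 70.90 × 1.78² = 70.90 × 3.168 = 225 g/mol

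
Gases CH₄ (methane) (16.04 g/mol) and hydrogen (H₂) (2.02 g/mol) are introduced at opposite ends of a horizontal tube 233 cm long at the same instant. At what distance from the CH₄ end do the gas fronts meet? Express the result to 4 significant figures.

61.03 cm

In equal time, each gas travels a distance ∝ its rate ∝ 1/√M, so d_CH₄/d_H₂ = √(M_H₂/M_CH₄) = √(2.02/16.04) = 0.3549.
With d_CH₄ + d_H₂ = 233 cm, d_H₂ = 233/(1 + 0.3549) = 172.0 cm.
d_CH₄ = 233 − 172.0 = 61.03 cm.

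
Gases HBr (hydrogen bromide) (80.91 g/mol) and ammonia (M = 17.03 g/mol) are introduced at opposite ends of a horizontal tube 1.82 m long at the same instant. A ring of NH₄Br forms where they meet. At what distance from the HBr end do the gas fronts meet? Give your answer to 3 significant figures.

The fronts meet when d_HBr + d_NH₃ = L with d_HBr/d_NH₃ = √(M_NH₃/M_HBr) (Graham's law). Here √(M_NH₃/M_HBr) = √(17.03/80.91) = 0.4588.
With d_HBr + d_NH₃ = 1.82 m, d_NH₃ = 1.82/(1 + 0.4588) = 1.248 m.
d_HBr = 1.82 − 1.248 = 0.572 m.

0.572 m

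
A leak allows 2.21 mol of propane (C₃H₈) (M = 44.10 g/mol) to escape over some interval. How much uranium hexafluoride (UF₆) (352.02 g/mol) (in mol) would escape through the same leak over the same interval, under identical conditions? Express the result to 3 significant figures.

0.782 mol

From Graham's law, rate_UF₆/rate_C₃H₈ = √(M_C₃H₈/M_UF₆) = √(44.10/352.02) = √0.1253 = 0.3539.
So the amount for UF₆ is 2.21 × 0.3539 = 0.782 mol.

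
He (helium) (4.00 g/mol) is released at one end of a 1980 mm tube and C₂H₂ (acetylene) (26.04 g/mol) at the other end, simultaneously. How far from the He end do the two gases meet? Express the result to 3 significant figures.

Graham's law gives d_He/d_C₂H₂ = rate_He/rate_C₂H₂ = √(M_C₂H₂/M_He) = √(26.04/4.00) = 2.551.
With d_He + d_C₂H₂ = 1980 mm, d_C₂H₂ = 1980/(1 + 2.551) = 557.5 mm.
d_He = 1980 − 557.5 = 1420 mm.

1420 mm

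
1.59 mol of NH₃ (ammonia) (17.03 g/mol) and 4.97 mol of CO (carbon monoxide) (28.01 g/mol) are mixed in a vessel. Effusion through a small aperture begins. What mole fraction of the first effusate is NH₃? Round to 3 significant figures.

Rate_i ∝ x_i/√M_i (Graham's law weighted by mole fraction), so the effusate composition follows n_i/√M_i.
x_NH₃(eff) = (n_NH₃/√M_NH₃) / (n_NH₃/√M_NH₃ + n_CO/√M_CO)
= (1.59/√17.03) / (1.59/√17.03 + 4.97/√28.01) = 0.3853/(0.3853 + 0.9391) = 0.291.

0.291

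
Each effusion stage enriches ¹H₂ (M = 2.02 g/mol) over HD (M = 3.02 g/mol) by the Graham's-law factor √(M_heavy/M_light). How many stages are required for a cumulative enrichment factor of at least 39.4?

With α = √(3.02/2.02) per stage, ln α = ½ ln(1.49505) = 0.2011.
Need α^N ≥ 39.4 ⇒ N ≥ ln(39.4) / ln α = 3.674 / 0.2011 = 18.27.
Rounding up, N = 19 stages.

19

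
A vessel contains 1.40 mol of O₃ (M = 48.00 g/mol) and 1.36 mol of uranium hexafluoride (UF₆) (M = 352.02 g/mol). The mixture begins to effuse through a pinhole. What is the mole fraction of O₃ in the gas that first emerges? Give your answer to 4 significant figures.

0.7360

Each component's effusion rate ∝ (its partial pressure)·(1/√M) ∝ n_i/√M_i.
So x_O₃ in the escaping gas = (n_O₃/√M_O₃) / Σ(n_i/√M_i)
= (1.40/√48.00) / (1.40/√48.00 + 1.36/√352.02) = 0.2021/(0.2021 + 0.07249) = 0.7360.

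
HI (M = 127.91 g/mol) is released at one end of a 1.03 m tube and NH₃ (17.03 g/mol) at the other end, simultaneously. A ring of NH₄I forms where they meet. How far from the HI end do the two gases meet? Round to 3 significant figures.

0.275 m

The fronts meet when d_HI + d_NH₃ = L with d_HI/d_NH₃ = √(M_NH₃/M_HI) (Graham's law). Here √(M_NH₃/M_HI) = √(17.03/127.91) = 0.3649.
With d_HI + d_NH₃ = 1.03 m, d_NH₃ = 1.03/(1 + 0.3649) = 0.7546 m.
d_HI = 1.03 − 0.7546 = 0.275 m.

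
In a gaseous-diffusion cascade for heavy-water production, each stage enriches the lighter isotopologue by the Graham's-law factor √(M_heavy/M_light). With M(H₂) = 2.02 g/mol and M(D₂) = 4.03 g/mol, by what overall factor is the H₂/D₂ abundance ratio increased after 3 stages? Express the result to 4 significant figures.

The single-stage factor is √(M_heavy/M_light), so 3 stages give [√(4.03/2.02)]^3 = (4.03/2.02)^(3/2).
= 1.99505^(3/2) = 2.818.

2.818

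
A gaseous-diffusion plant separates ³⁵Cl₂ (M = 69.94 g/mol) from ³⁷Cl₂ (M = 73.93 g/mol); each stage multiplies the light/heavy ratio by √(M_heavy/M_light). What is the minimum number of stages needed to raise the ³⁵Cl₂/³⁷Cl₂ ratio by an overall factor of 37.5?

Per stage α = (73.93/69.94)^(1/2) = 1.05705^0.5, giving ln α = 0.02774.
Need α^N ≥ 37.5 ⇒ N ≥ ln(37.5) / ln α = 3.624 / 0.02774 = 130.65.
Rounding up, N = 131 stages.

131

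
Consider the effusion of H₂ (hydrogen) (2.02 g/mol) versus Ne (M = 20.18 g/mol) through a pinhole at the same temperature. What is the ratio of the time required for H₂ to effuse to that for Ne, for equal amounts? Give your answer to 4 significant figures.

Using Graham's law: t_H₂/t_Ne = √(M_H₂/M_Ne) = √(2.02/20.18) = √0.1001 = 0.3164.

0.3164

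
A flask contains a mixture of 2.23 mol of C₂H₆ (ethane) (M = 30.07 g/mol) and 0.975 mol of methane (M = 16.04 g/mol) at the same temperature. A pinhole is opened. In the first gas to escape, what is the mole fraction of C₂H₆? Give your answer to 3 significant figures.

Rate_i ∝ x_i/√M_i (Graham's law weighted by mole fraction), so the effusate composition follows n_i/√M_i.
x_C₂H₆(eff) = (n_C₂H₆/√M_C₂H₆) / (n_C₂H₆/√M_C₂H₆ + n_CH₄/√M_CH₄)
= (2.23/√30.07) / (2.23/√30.07 + 0.975/√16.04) = 0.4067/(0.4067 + 0.2434) = 0.626.

0.626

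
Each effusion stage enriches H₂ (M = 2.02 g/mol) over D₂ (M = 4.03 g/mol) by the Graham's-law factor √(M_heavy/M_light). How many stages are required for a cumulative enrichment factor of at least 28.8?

Per stage α = (4.03/2.02)^(1/2) = 1.99505^0.5, giving ln α = 0.3453.
Need α^N ≥ 28.8 ⇒ N ≥ ln(28.8) / ln α = 3.360 / 0.3453 = 9.73.
Minimum whole number of stages: N = 10.

10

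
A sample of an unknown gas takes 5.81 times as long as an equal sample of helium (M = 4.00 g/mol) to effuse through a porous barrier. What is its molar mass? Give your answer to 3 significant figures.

135 g/mol

By Graham's law, t_X/t_He = √(M_X/M_He).
5.81 = √(M_X/4.00)
M_X = 4.00 × 5.81² = 4.00 × 33.76 = 135 g/mol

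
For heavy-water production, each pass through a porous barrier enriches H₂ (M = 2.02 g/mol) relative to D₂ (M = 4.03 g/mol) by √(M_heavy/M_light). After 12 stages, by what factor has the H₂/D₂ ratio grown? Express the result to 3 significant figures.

63.1

After 12 stages the ratio has grown by (√(4.03/2.02))^12 = (4.03/2.02)^(12/2).
= 1.99505^6 = 63.1.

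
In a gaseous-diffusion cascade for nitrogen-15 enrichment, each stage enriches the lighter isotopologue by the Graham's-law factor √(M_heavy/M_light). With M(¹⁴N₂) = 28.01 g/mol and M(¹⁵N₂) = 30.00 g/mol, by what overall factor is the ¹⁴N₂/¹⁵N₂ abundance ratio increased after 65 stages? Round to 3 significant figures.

9.31

Overall factor = α^65 with α = √(30.00/28.01), i.e. (30.00/28.01)^(65/2).
= 1.07105^(65/2) = 9.31.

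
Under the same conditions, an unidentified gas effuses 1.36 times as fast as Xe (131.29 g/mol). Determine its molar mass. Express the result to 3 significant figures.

71.0 g/mol

Since effusion rate ∝ 1/√M, rate_X/rate_Xe = √(M_Xe/M_X).
1.36 = √(131.29/M_X)
M_X = 131.29 / 1.36² = 131.29 / 1.850 = 71.0 g/mol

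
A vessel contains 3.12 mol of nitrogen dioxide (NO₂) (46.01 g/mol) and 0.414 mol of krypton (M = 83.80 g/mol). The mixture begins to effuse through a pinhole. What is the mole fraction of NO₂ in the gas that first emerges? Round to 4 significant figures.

Effusion rate of each component ∝ n_i/√M_i (partial pressure × 1/√M).
x_NO₂(eff) = (n_NO₂/√M_NO₂) / (n_NO₂/√M_NO₂ + n_Kr/√M_Kr)
= (3.12/√46.01) / (3.12/√46.01 + 0.414/√83.80) = 0.4600/(0.4600 + 0.04522) = 0.9105.

0.9105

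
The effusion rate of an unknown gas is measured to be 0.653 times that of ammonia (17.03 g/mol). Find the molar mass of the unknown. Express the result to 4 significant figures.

By Graham's law, rate_X/rate_NH₃ = √(M_NH₃/M_X).
0.653 = √(17.03/M_X)
M_X = 17.03 / 0.653² = 17.03 / 0.4264 = 39.94 g/mol

39.94 g/mol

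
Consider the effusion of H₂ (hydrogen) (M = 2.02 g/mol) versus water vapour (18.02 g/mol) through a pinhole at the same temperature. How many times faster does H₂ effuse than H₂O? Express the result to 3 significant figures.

2.99

From Graham's law, rate_H₂/rate_H₂O = √(M_H₂O/M_H₂) = √(18.02/2.02) = √8.921 = 2.99.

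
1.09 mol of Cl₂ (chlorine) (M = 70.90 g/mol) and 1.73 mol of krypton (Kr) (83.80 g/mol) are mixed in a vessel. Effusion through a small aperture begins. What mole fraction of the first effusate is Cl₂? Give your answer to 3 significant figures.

0.407

Effusion rate of each component ∝ n_i/√M_i (partial pressure × 1/√M).
Mole fraction of Cl₂ in the effusate = (n_Cl₂/√M_Cl₂) / (n_Cl₂/√M_Cl₂ + n_Kr/√M_Kr)
= (1.09/√70.90) / (1.09/√70.90 + 1.73/√83.80) = 0.1295/(0.1295 + 0.1890) = 0.407.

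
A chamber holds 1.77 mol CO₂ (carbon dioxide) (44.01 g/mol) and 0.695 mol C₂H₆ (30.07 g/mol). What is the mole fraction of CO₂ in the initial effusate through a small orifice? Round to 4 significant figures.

0.6780

The effusion rate of species i is ∝ p_i/√M_i ∝ n_i/√M_i.
So x_CO₂ in the escaping gas = (n_CO₂/√M_CO₂) / Σ(n_i/√M_i)
= (1.77/√44.01) / (1.77/√44.01 + 0.695/√30.07) = 0.2668/(0.2668 + 0.1267) = 0.6780.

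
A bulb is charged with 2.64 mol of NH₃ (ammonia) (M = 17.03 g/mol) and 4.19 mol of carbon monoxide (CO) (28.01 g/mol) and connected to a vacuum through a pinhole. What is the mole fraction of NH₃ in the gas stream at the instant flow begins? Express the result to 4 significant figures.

Rate_i ∝ x_i/√M_i (Graham's law weighted by mole fraction), so the effusate composition follows n_i/√M_i.
So x_NH₃ in the escaping gas = (n_NH₃/√M_NH₃) / Σ(n_i/√M_i)
= (2.64/√17.03) / (2.64/√17.03 + 4.19/√28.01) = 0.6397/(0.6397 + 0.7917) = 0.4469.

0.4469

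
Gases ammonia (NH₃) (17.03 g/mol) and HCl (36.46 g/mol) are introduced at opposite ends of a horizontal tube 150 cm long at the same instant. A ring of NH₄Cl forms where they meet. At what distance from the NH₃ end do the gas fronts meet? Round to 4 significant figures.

89.10 cm

Graham's law gives d_NH₃/d_HCl = rate_NH₃/rate_HCl = √(M_HCl/M_NH₃) = √(36.46/17.03) = 1.463.
With d_NH₃ + d_HCl = 150 cm, d_HCl = 150/(1 + 1.463) = 60.90 cm.
d_NH₃ = 150 − 60.90 = 89.10 cm.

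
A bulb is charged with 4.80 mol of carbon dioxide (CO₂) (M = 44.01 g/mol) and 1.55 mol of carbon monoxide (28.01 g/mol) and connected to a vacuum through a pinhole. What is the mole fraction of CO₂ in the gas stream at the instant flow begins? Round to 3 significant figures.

Effusion rate of each component ∝ n_i/√M_i (partial pressure × 1/√M).
So x_CO₂ in the escaping gas = (n_CO₂/√M_CO₂) / Σ(n_i/√M_i)
= (4.80/√44.01) / (4.80/√44.01 + 1.55/√28.01) = 0.7235/(0.7235 + 0.2929) = 0.712.

0.712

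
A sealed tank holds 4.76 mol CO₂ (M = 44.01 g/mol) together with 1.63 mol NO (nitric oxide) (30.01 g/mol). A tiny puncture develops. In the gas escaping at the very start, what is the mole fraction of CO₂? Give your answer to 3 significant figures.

The effusion rate of species i is ∝ p_i/√M_i ∝ n_i/√M_i.
So x_CO₂ in the escaping gas = (n_CO₂/√M_CO₂) / Σ(n_i/√M_i)
= (4.76/√44.01) / (4.76/√44.01 + 1.63/√30.01) = 0.7175/(0.7175 + 0.2975) = 0.707.

0.707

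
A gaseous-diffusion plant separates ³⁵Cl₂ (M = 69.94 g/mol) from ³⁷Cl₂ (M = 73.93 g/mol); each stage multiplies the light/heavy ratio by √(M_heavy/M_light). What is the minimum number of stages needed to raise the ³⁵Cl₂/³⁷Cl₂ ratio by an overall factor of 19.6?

108

Per stage α = (73.93/69.94)^(1/2) = 1.05705^0.5, giving ln α = 0.02774.
Need α^N ≥ 19.6 ⇒ N ≥ ln(19.6) / ln α = 2.976 / 0.02774 = 107.26.
Rounding up, N = 108 stages.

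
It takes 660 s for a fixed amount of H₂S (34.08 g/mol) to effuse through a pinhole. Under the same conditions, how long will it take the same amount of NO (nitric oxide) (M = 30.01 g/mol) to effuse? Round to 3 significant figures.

Graham's law gives t_NO/t_H₂S = √(M_NO/M_H₂S) = √(30.01/34.08) = √0.8806 = 0.9384.
So the time for NO is 660 × 0.9384 = 619 s.

619 s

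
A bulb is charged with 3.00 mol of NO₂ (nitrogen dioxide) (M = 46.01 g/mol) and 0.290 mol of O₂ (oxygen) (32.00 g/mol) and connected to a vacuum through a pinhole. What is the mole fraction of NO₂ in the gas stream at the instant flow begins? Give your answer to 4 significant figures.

Rate_i ∝ x_i/√M_i (Graham's law weighted by mole fraction), so the effusate composition follows n_i/√M_i.
x_NO₂(eff) = (n_NO₂/√M_NO₂) / (n_NO₂/√M_NO₂ + n_O₂/√M_O₂)
= (3.00/√46.01) / (3.00/√46.01 + 0.290/√32.00) = 0.4423/(0.4423 + 0.05127) = 0.8961.

0.8961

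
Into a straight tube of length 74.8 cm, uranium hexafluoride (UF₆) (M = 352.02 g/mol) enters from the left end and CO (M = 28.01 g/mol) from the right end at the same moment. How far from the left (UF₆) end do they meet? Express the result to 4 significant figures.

The fronts meet when d_UF₆ + d_CO = L with d_UF₆/d_CO = √(M_CO/M_UF₆) (Graham's law). Here √(M_CO/M_UF₆) = √(28.01/352.02) = 0.2821.
With d_UF₆ + d_CO = 74.8 cm, d_CO = 74.8/(1 + 0.2821) = 58.34 cm.
d_UF₆ = 74.8 − 58.34 = 16.46 cm.

16.46 cm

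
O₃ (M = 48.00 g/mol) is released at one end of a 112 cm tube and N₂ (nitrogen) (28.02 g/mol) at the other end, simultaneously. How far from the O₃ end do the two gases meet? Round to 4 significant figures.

In equal time, each gas travels a distance ∝ its rate ∝ 1/√M, so d_O₃/d_N₂ = √(M_N₂/M_O₃) = √(28.02/48.00) = 0.7640.
With d_O₃ + d_N₂ = 112 cm, d_N₂ = 112/(1 + 0.7640) = 63.49 cm.
d_O₃ = 112 − 63.49 = 48.51 cm.

48.51 cm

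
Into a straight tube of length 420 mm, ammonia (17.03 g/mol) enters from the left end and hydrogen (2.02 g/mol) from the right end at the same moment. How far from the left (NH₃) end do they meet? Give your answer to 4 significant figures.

107.6 mm

The fronts meet when d_NH₃ + d_H₂ = L with d_NH₃/d_H₂ = √(M_H₂/M_NH₃) (Graham's law). Here √(M_H₂/M_NH₃) = √(2.02/17.03) = 0.3444.
With d_NH₃ + d_H₂ = 420 mm, d_H₂ = 420/(1 + 0.3444) = 312.4 mm.
d_NH₃ = 420 − 312.4 = 107.6 mm.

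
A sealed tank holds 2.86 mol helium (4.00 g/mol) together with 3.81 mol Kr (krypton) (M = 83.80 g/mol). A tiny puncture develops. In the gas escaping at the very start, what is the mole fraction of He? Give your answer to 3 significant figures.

0.775

The effusion rate of species i is ∝ p_i/√M_i ∝ n_i/√M_i.
So x_He in the escaping gas = (n_He/√M_He) / Σ(n_i/√M_i)
= (2.86/√4.00) / (2.86/√4.00 + 3.81/√83.80) = 1.430/(1.430 + 0.4162) = 0.775.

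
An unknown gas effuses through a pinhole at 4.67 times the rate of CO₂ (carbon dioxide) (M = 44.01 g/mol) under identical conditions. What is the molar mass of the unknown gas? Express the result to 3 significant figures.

2.02 g/mol

Since effusion rate ∝ 1/√M, rate_X/rate_CO₂ = √(M_CO₂/M_X).
4.67 = √(44.01/M_X)
M_X = 44.01 / 4.67² = 44.01 / 21.81 = 2.02 g/mol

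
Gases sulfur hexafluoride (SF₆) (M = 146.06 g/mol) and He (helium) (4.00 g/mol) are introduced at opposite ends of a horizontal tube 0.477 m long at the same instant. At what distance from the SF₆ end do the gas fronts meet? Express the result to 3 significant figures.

In equal time, each gas travels a distance ∝ its rate ∝ 1/√M, so d_SF₆/d_He = √(M_He/M_SF₆) = √(4.00/146.06) = 0.1655.
With d_SF₆ + d_He = 0.477 m, d_He = 0.477/(1 + 0.1655) = 0.4093 m.
d_SF₆ = 0.477 − 0.4093 = 0.0677 m.

0.0677 m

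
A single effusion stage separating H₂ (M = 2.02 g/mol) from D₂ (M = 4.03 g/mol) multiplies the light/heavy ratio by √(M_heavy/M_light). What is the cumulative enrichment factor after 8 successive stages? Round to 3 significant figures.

15.8

Each stage multiplies the ratio by α = √(4.03/2.02), so after 8 stages the overall factor is α^8 = (4.03/2.02)^(8/2).
= 1.99505^4 = 15.8.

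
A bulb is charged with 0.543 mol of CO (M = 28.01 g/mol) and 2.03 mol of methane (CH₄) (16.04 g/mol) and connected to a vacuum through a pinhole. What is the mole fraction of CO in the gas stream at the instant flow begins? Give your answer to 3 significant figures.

Rate_i ∝ x_i/√M_i (Graham's law weighted by mole fraction), so the effusate composition follows n_i/√M_i.
So x_CO in the escaping gas = (n_CO/√M_CO) / Σ(n_i/√M_i)
= (0.543/√28.01) / (0.543/√28.01 + 2.03/√16.04) = 0.1026/(0.1026 + 0.5069) = 0.168.

0.168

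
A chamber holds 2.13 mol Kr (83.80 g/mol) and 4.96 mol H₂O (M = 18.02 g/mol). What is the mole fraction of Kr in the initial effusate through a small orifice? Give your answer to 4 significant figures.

0.1661

Each component's effusion rate ∝ (its partial pressure)·(1/√M) ∝ n_i/√M_i.
x_Kr(eff) = (n_Kr/√M_Kr) / (n_Kr/√M_Kr + n_H₂O/√M_H₂O)
= (2.13/√83.80) / (2.13/√83.80 + 4.96/√18.02) = 0.2327/(0.2327 + 1.168) = 0.1661.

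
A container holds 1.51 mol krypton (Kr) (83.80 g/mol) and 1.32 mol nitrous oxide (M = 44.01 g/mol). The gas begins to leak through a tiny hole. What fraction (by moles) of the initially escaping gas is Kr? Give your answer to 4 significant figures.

0.4533

Each component's effusion rate ∝ (its partial pressure)·(1/√M) ∝ n_i/√M_i.
Mole fraction of Kr in the effusate = (n_Kr/√M_Kr) / (n_Kr/√M_Kr + n_N₂O/√M_N₂O)
= (1.51/√83.80) / (1.51/√83.80 + 1.32/√44.01) = 0.1650/(0.1650 + 0.1990) = 0.4533.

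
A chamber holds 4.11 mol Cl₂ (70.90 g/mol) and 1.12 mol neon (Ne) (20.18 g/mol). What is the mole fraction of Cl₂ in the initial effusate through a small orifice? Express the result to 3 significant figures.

0.662

The effusion rate of species i is ∝ p_i/√M_i ∝ n_i/√M_i.
x_Cl₂(eff) = (n_Cl₂/√M_Cl₂) / (n_Cl₂/√M_Cl₂ + n_Ne/√M_Ne)
= (4.11/√70.90) / (4.11/√70.90 + 1.12/√20.18) = 0.4881/(0.4881 + 0.2493) = 0.662.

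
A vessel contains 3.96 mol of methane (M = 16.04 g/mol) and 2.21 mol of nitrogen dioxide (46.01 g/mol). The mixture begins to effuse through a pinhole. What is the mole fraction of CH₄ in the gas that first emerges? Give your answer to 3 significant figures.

The effusion rate of species i is ∝ p_i/√M_i ∝ n_i/√M_i.
So x_CH₄ in the escaping gas = (n_CH₄/√M_CH₄) / Σ(n_i/√M_i)
= (3.96/√16.04) / (3.96/√16.04 + 2.21/√46.01) = 0.9888/(0.9888 + 0.3258) = 0.752.

0.752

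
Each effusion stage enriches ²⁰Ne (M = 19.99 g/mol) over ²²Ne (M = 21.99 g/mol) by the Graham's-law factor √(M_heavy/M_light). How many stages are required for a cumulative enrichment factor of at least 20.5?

Single-stage factor α = √(21.99/19.99), so ln α = ½ ln(1.10005) = 0.04768.
Need α^N ≥ 20.5 ⇒ N ≥ ln(20.5) / ln α = 3.020 / 0.04768 = 63.35.
Rounding up, N = 64 stages.

64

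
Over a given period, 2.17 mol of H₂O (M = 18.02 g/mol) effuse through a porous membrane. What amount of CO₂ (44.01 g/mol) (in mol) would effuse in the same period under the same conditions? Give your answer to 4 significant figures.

1.389 mol

From Graham's law, rate_CO₂/rate_H₂O = √(M_H₂O/M_CO₂) = √(18.02/44.01) = √0.4095 = 0.6399.
So the amount for CO₂ is 2.17 × 0.6399 = 1.389 mol.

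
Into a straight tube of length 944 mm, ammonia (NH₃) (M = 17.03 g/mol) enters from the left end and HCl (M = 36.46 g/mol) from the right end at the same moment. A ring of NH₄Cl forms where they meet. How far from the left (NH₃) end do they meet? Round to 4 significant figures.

Distances travelled in equal time are proportional to diffusion rates, so d_NH₃/d_HCl = √(M_HCl/M_NH₃) = √(36.46/17.03) = 1.463.
With d_NH₃ + d_HCl = 944 mm, d_HCl = 944/(1 + 1.463) = 383.2 mm.
d_NH₃ = 944 − 383.2 = 560.8 mm.

560.8 mm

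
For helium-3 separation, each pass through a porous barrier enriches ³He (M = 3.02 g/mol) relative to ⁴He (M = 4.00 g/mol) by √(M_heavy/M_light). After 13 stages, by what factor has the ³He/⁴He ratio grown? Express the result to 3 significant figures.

6.21

After 13 stages the ratio has grown by (√(4.00/3.02))^13 = (4.00/3.02)^(13/2).
= 1.32450^(13/2) = 6.21.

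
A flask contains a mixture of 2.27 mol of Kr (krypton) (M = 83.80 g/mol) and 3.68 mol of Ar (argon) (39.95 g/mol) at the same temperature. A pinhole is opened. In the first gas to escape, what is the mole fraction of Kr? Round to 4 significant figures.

0.2987

Effusion rate of each component ∝ n_i/√M_i (partial pressure × 1/√M).
Mole fraction of Kr in the effusate = (n_Kr/√M_Kr) / (n_Kr/√M_Kr + n_Ar/√M_Ar)
= (2.27/√83.80) / (2.27/√83.80 + 3.68/√39.95) = 0.2480/(0.2480 + 0.5822) = 0.2987.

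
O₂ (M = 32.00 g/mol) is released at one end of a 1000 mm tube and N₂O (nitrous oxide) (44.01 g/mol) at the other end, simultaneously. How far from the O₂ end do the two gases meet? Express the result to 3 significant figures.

Distances travelled in equal time are proportional to diffusion rates, so d_O₂/d_N₂O = √(M_N₂O/M_O₂) = √(44.01/32.00) = 1.173.
With d_O₂ + d_N₂O = 1000 mm, d_N₂O = 1000/(1 + 1.173) = 460.2 mm.
d_O₂ = 1000 − 460.2 = 540 mm.

540 mm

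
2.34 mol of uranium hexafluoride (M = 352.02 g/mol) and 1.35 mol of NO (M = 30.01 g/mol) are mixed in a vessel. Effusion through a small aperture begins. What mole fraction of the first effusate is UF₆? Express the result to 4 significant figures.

0.3360

Each component's effusion rate ∝ (its partial pressure)·(1/√M) ∝ n_i/√M_i.
Mole fraction of UF₆ in the effusate = (n_UF₆/√M_UF₆) / (n_UF₆/√M_UF₆ + n_NO/√M_NO)
= (2.34/√352.02) / (2.34/√352.02 + 1.35/√30.01) = 0.1247/(0.1247 + 0.2464) = 0.3360.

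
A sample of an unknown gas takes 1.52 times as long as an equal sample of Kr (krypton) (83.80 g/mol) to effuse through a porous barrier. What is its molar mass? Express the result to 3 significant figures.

194 g/mol

Graham's law gives t_X/t_Kr = √(M_X/M_Kr).
1.52 = √(M_X/83.80)
M_X = 83.80 × 1.52² = 83.80 × 2.310 = 194 g/mol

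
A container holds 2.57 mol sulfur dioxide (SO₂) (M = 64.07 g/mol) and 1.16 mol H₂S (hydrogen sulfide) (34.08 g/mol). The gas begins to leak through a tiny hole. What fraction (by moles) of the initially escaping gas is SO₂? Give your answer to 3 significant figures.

Each component's effusion rate ∝ (its partial pressure)·(1/√M) ∝ n_i/√M_i.
So x_SO₂ in the escaping gas = (n_SO₂/√M_SO₂) / Σ(n_i/√M_i)
= (2.57/√64.07) / (2.57/√64.07 + 1.16/√34.08) = 0.3211/(0.3211 + 0.1987) = 0.618.

0.618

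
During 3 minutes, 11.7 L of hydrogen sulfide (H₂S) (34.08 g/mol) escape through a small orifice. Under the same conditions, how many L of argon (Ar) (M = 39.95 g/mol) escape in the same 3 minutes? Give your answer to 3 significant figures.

10.8 L

Graham's law gives rate_Ar/rate_H₂S = √(M_H₂S/M_Ar) = √(34.08/39.95) = √0.8531 = 0.9236.
So the volume for Ar is 11.7 × 0.9236 = 10.8 L.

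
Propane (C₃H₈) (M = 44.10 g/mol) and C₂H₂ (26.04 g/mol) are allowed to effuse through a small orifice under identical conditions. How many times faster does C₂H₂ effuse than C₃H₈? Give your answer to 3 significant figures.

By Graham's law, rate_C₂H₂/rate_C₃H₈ = √(M_C₃H₈/M_C₂H₂) = √(44.10/26.04) = √1.694 = 1.30.

1.30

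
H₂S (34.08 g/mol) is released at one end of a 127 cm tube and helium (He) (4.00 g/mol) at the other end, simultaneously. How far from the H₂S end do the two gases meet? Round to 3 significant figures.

Distances travelled in equal time are proportional to diffusion rates, so d_H₂S/d_He = √(M_He/M_H₂S) = √(4.00/34.08) = 0.3426.
With d_H₂S + d_He = 127 cm, d_He = 127/(1 + 0.3426) = 94.59 cm.
d_H₂S = 127 − 94.59 = 32.4 cm.

32.4 cm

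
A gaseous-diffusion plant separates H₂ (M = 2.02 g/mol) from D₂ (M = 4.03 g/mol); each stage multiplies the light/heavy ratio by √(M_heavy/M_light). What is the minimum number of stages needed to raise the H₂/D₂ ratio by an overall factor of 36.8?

Single-stage factor α = √(4.03/2.02), so ln α = ½ ln(1.99505) = 0.3453.
Need α^N ≥ 36.8 ⇒ N ≥ ln(36.8) / ln α = 3.605 / 0.3453 = 10.44.
Rounding up, N = 11 stages.

11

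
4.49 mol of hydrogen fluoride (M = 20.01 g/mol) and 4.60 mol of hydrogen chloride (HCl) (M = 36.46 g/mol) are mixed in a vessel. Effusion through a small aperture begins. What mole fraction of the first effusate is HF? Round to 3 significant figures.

Effusion rate of each component ∝ n_i/√M_i (partial pressure × 1/√M).
Mole fraction of HF in the effusate = (n_HF/√M_HF) / (n_HF/√M_HF + n_HCl/√M_HCl)
= (4.49/√20.01) / (4.49/√20.01 + 4.60/√36.46) = 1.004/(1.004 + 0.7618) = 0.569.

0.569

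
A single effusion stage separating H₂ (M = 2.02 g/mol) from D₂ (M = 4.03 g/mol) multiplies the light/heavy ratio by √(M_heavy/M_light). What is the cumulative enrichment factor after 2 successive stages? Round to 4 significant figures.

Each stage multiplies the ratio by α = √(4.03/2.02), so after 2 stages the overall factor is α^2 = (4.03/2.02)^(2/2).
= 1.99505^1 = 1.995.

1.995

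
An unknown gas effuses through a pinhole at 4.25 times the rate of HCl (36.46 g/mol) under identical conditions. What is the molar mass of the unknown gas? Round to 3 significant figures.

2.02 g/mol

From Graham's law, rate_X/rate_HCl = √(M_HCl/M_X).
4.25 = √(36.46/M_X)
M_X = 36.46 / 4.25² = 36.46 / 18.06 = 2.02 g/mol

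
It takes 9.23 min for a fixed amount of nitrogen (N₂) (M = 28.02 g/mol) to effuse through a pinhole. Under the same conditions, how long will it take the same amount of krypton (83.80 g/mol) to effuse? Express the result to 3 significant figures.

16.0 min

By Graham's law, t_Kr/t_N₂ = √(M_Kr/M_N₂) = √(83.80/28.02) = √2.991 = 1.729.
So the time for Kr is 9.23 × 1.729 = 16.0 min.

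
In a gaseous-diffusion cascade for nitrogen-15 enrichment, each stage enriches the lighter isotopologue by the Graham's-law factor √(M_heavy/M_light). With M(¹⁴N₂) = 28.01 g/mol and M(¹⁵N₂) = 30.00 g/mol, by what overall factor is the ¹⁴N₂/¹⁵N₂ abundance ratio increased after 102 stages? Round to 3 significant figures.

Overall factor = α^102 with α = √(30.00/28.01), i.e. (30.00/28.01)^(102/2).
= 1.07105^51 = 33.1.

33.1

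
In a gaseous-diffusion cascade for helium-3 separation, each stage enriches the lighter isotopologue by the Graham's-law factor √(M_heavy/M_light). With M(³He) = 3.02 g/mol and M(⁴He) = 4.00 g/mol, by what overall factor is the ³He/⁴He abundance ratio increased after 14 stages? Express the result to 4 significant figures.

7.151

After 14 stages the ratio has grown by (√(4.00/3.02))^14 = (4.00/3.02)^(14/2).
= 1.32450^7 = 7.151.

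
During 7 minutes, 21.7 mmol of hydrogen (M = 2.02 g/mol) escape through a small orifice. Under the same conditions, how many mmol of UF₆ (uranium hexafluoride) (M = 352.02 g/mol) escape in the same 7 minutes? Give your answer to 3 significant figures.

1.64 mmol

From Graham's law, rate_UF₆/rate_H₂ = √(M_H₂/M_UF₆) = √(2.02/352.02) = √0.005738 = 0.07575.
So the amount for UF₆ is 21.7 × 0.07575 = 1.64 mmol.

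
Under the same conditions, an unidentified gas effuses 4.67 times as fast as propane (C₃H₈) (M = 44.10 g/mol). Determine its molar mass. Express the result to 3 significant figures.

By Graham's law, rate_X/rate_C₃H₈ = √(M_C₃H₈/M_X).
4.67 = √(44.10/M_X)
M_X = 44.10 / 4.67² = 44.10 / 21.81 = 2.02 g/mol

2.02 g/mol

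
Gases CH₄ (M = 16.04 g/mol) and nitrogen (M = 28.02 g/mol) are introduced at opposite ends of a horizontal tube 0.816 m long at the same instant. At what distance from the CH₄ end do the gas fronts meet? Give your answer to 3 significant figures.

0.465 m

Distances travelled in equal time are proportional to diffusion rates, so d_CH₄/d_N₂ = √(M_N₂/M_CH₄) = √(28.02/16.04) = 1.322.
With d_CH₄ + d_N₂ = 0.816 m, d_N₂ = 0.816/(1 + 1.322) = 0.3515 m.
d_CH₄ = 0.816 − 0.3515 = 0.465 m.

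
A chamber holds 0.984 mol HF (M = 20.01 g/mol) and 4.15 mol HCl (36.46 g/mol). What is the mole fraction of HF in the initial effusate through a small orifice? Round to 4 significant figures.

Effusion rate of each component ∝ n_i/√M_i (partial pressure × 1/√M).
x_HF(eff) = (n_HF/√M_HF) / (n_HF/√M_HF + n_HCl/√M_HCl)
= (0.984/√20.01) / (0.984/√20.01 + 4.15/√36.46) = 0.2200/(0.2200 + 0.6873) = 0.2425.

0.2425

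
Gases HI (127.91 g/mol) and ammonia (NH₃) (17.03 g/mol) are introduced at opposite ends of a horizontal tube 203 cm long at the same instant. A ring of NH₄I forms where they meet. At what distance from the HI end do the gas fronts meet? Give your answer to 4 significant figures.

Distances travelled in equal time are proportional to diffusion rates, so d_HI/d_NH₃ = √(M_NH₃/M_HI) = √(17.03/127.91) = 0.3649.
With d_HI + d_NH₃ = 203 cm, d_NH₃ = 203/(1 + 0.3649) = 148.7 cm.
d_HI = 203 − 148.7 = 54.27 cm.

54.27 cm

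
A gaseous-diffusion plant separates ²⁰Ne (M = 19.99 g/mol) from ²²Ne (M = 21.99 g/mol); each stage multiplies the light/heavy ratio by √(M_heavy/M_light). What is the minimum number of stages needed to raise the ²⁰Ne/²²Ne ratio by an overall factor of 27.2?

Single-stage factor α = √(21.99/19.99), so ln α = ½ ln(1.10005) = 0.04768.
Need α^N ≥ 27.2 ⇒ N ≥ ln(27.2) / ln α = 3.303 / 0.04768 = 69.28.
So at least 70 stages are needed.

70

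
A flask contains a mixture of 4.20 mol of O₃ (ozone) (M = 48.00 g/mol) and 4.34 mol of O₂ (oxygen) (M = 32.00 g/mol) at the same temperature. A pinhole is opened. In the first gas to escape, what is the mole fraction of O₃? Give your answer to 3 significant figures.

0.441

Effusion rate of each component ∝ n_i/√M_i (partial pressure × 1/√M).
Mole fraction of O₃ in the effusate = (n_O₃/√M_O₃) / (n_O₃/√M_O₃ + n_O₂/√M_O₂)
= (4.20/√48.00) / (4.20/√48.00 + 4.34/√32.00) = 0.6062/(0.6062 + 0.7672) = 0.441.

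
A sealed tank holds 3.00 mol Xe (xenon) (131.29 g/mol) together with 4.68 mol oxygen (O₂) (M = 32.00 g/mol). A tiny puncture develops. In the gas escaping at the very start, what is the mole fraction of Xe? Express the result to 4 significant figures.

The effusion rate of species i is ∝ p_i/√M_i ∝ n_i/√M_i.
So x_Xe in the escaping gas = (n_Xe/√M_Xe) / Σ(n_i/√M_i)
= (3.00/√131.29) / (3.00/√131.29 + 4.68/√32.00) = 0.2618/(0.2618 + 0.8273) = 0.2404.

0.2404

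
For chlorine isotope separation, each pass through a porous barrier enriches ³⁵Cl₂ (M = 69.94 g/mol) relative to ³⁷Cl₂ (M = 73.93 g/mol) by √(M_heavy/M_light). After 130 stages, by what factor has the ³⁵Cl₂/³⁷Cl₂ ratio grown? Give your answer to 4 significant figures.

Overall factor = α^130 with α = √(73.93/69.94), i.e. (73.93/69.94)^(130/2).
= 1.05705^65 = 36.83.

36.83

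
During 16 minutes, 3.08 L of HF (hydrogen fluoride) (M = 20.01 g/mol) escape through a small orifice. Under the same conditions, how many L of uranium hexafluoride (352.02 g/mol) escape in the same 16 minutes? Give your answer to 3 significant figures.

0.734 L

Since effusion rate ∝ 1/√M, rate_UF₆/rate_HF = √(M_HF/M_UF₆) = √(20.01/352.02) = √0.05684 = 0.2384.
So the volume for UF₆ is 3.08 × 0.2384 = 0.734 L.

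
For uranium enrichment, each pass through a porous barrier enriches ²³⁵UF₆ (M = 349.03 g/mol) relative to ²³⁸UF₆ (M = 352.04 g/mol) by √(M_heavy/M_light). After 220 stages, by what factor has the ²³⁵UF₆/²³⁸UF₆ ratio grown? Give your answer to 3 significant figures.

The single-stage factor is √(M_heavy/M_light), so 220 stages give [√(352.04/349.03)]^220 = (352.04/349.03)^(220/2).
= 1.00862^110 = 2.57.

2.57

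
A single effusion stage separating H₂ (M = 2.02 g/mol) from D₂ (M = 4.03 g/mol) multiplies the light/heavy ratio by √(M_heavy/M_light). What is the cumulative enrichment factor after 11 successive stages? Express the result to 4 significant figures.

The single-stage factor is √(M_heavy/M_light), so 11 stages give [√(4.03/2.02)]^11 = (4.03/2.02)^(11/2).
= 1.99505^(11/2) = 44.64.

44.64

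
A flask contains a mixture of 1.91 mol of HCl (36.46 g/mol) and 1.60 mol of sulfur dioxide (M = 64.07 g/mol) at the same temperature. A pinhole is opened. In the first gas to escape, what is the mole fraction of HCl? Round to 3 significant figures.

Rate_i ∝ x_i/√M_i (Graham's law weighted by mole fraction), so the effusate composition follows n_i/√M_i.
x_HCl(eff) = (n_HCl/√M_HCl) / (n_HCl/√M_HCl + n_SO₂/√M_SO₂)
= (1.91/√36.46) / (1.91/√36.46 + 1.60/√64.07) = 0.3163/(0.3163 + 0.1999) = 0.613.

0.613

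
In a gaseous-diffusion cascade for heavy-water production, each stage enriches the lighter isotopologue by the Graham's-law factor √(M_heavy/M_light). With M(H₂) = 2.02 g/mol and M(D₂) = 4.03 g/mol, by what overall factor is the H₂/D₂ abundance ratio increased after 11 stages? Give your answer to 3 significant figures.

The single-stage factor is √(M_heavy/M_light), so 11 stages give [√(4.03/2.02)]^11 = (4.03/2.02)^(11/2).
= 1.99505^(11/2) = 44.6.

44.6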